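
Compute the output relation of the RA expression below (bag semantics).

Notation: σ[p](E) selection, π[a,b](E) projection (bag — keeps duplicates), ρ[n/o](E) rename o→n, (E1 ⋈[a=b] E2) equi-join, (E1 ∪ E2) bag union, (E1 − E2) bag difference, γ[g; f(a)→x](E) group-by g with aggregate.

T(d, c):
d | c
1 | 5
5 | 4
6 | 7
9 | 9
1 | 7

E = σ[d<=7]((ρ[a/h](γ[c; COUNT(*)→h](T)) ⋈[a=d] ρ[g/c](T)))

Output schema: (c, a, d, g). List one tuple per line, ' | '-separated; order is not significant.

Subexpression sizes:
  T → 5
  γ[c; COUNT(*)→h](T) → 4
  ρ[a/h](γ[c; COUNT(*)→h](T)) → 4
  T → 5
  ρ[g/c](T) → 5
  (ρ[a/h](γ[c; COUNT(*)→h](T)) ⋈[a=d] ρ[g/c](T)) → 6
  σ[d<=7]((ρ[a/h](γ[c; COUNT(*)→h](T)) ⋈[a=d] ρ[g/c](T))) → 6

== RESULT ==
c | a | d | g
4 | 1 | 1 | 5
4 | 1 | 1 | 7
5 | 1 | 1 | 5
5 | 1 | 1 | 7
9 | 1 | 1 | 5
9 | 1 | 1 | 7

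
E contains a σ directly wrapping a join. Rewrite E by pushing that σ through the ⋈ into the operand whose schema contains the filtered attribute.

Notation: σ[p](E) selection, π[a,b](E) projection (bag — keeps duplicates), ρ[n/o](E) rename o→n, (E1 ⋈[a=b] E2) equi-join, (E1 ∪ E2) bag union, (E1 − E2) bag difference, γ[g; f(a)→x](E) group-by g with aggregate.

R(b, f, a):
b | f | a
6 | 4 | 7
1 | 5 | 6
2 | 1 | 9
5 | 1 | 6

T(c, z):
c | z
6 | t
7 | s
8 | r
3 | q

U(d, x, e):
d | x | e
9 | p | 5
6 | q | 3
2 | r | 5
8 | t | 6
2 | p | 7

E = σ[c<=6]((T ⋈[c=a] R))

σ filters on c, owned by the left side.
E' = (σ[c<=6](T) ⋈[c=a] R)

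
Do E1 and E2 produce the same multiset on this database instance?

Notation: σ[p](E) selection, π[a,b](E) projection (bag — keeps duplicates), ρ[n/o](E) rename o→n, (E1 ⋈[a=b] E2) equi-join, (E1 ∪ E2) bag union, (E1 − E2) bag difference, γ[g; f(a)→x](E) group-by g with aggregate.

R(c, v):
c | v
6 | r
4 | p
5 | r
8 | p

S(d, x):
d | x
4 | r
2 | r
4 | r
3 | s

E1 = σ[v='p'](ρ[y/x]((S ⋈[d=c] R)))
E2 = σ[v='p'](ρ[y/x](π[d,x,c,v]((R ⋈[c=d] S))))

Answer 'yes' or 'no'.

E1 row counts bottom-up:
  S → 4
  R → 4
  (S ⋈[d=c] R) → 2
  ρ[y/x]((S ⋈[d=c] R)) → 2
  σ[v='p'](ρ[y/x]((S ⋈[d=c] R))) → 2
E2 row counts bottom-up:
  R → 4
  S → 4
  (R ⋈[c=d] S) → 2
  π[d,x,c,v]((R ⋈[c=d] S)) → 2
  ρ[y/x](π[d,x,c,v]((R ⋈[c=d] S))) → 2
  σ[v='p'](ρ[y/x](π[d,x,c,v]((R ⋈[c=d] S)))) → 2

E1 and E2 produce the same multiset:
d | y | c | v
4 | r | 4 | p
4 | r | 4 | p

yes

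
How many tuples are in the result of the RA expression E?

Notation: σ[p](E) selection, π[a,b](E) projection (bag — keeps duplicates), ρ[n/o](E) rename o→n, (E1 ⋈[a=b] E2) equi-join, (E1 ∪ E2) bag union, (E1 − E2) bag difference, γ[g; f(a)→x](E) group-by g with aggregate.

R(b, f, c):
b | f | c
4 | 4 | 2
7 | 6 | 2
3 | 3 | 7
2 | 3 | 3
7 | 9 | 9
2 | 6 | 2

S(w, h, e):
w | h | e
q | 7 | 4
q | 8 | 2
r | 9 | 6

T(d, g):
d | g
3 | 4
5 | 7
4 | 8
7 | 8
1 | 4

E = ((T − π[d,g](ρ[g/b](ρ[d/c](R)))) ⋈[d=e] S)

Per-node cardinality:
  T → 5
  R → 6
  ρ[d/c](R) → 6
  ρ[g/b](ρ[d/c](R)) → 6
  π[d,g](ρ[g/b](ρ[d/c](R))) → 6
  (T − π[d,g](ρ[g/b](ρ[d/c](R)))) → 5
  S → 3
  ((T − π[d,g](ρ[g/b](ρ[d/c](R)))) ⋈[d=e] S) → 1

|E| = 1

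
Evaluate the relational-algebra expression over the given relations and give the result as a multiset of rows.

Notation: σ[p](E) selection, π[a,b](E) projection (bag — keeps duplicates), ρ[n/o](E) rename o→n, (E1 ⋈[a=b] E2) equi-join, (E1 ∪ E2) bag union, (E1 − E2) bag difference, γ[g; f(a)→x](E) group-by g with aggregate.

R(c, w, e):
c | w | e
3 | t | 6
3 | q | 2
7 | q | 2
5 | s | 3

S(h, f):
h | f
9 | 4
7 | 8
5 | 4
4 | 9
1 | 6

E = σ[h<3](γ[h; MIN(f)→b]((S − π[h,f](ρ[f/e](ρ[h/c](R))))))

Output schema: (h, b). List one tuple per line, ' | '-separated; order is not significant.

Subexpression sizes:
  S → 5
  R → 4
  ρ[h/c](R) → 4
  ρ[f/e](ρ[h/c](R)) → 4
  π[h,f](ρ[f/e](ρ[h/c](R))) → 4
  (S − π[h,f](ρ[f/e](ρ[h/c](R)))) → 5
  γ[h; MIN(f)→b]((S − π[h,f](ρ[f/e](ρ[h/c](R))))) → 5
  σ[h<3](γ[h; MIN(f)→b]((S − π[h,f](ρ[f/e](ρ[h/c](R)))))) → 1

== RESULT ==
h | b
1 | 6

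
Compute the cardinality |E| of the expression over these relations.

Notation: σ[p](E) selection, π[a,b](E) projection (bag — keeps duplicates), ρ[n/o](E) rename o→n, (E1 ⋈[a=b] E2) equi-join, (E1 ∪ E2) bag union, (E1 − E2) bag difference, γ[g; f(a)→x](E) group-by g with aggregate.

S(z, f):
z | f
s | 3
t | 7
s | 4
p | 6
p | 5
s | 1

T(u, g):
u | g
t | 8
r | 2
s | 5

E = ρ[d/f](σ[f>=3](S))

Stepwise |·|:
  S → 6
  σ[f>=3](S) → 5
  ρ[d/f](σ[f>=3](S)) → 5

|E| = 5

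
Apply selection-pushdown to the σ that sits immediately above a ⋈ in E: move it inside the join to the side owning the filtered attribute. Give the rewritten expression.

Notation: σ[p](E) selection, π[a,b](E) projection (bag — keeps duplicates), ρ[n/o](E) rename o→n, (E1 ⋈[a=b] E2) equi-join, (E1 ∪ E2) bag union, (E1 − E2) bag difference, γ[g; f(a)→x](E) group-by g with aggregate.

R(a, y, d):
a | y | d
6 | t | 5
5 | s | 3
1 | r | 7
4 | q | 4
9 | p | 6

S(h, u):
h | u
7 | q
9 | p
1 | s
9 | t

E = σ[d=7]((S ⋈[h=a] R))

σ filters on d, owned by the right side.
E' = (S ⋈[h=a] σ[d=7](R))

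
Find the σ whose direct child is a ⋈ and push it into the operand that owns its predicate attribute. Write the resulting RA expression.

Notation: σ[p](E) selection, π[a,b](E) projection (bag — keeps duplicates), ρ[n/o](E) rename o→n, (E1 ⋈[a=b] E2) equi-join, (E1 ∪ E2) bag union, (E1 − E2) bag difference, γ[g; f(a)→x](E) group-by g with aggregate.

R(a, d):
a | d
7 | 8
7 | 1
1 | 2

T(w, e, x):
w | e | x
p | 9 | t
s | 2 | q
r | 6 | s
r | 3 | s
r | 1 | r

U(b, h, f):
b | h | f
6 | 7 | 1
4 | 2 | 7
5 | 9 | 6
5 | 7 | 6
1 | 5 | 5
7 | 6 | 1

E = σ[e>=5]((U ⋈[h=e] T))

σ filters on e, owned by the right side.
E' = (U ⋈[h=e] σ[e>=5](T))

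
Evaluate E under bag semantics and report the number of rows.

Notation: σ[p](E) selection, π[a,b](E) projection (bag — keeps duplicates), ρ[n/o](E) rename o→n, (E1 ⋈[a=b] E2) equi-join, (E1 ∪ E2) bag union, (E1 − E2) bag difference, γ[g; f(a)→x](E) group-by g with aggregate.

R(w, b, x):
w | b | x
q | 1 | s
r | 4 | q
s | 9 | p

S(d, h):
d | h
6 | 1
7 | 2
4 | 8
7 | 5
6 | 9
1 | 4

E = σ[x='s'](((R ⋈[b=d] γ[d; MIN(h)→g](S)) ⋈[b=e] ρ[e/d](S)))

Subexpression sizes:
  R → 3
  S → 6
  γ[d; MIN(h)→g](S) → 4
  (R ⋈[b=d] γ[d; MIN(h)→g](S)) → 2
  S → 6
  ρ[e/d](S) → 6
  ((R ⋈[b=d] γ[d; MIN(h)→g](S)) ⋈[b=e] ρ[e/d](S)) → 2
  σ[x='s'](((R ⋈[b=d] γ[d; MIN(h)→g](S)) ⋈[b=e] ρ[e/d](S))) → 1

|E| = 1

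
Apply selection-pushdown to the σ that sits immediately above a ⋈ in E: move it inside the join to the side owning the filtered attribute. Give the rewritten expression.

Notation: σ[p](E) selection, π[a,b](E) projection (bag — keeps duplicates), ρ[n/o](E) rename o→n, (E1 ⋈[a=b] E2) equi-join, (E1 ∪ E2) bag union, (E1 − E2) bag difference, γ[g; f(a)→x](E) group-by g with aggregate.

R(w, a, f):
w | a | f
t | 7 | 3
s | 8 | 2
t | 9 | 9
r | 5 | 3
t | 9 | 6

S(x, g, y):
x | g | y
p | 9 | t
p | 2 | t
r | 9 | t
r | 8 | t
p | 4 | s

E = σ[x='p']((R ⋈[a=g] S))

σ filters on x, owned by the right side.
E' = (R ⋈[a=g] σ[x='p'](S))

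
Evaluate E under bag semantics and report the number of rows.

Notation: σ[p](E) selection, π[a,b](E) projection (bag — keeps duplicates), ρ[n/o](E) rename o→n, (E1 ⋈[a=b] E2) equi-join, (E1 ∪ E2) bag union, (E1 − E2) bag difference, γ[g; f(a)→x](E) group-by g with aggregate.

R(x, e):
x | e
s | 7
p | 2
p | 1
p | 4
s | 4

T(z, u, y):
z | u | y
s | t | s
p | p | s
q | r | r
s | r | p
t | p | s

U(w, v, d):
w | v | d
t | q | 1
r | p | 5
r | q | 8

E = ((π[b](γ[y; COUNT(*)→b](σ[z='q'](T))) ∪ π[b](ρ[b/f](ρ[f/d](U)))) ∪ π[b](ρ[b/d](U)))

Per-node cardinality:
  T → 5
  σ[z='q'](T) → 1
  γ[y; COUNT(*)→b](σ[z='q'](T)) → 1
  π[b](γ[y; COUNT(*)→b](σ[z='q'](T))) → 1
  U → 3
  ρ[f/d](U) → 3
  ρ[b/f](ρ[f/d](U)) → 3
  π[b](ρ[b/f](ρ[f/d](U))) → 3
  (π[b](γ[y; COUNT(*)→b](σ[z='q'](T))) ∪ π[b](ρ[b/f](ρ[f/d](U)))) → 4
  U → 3
  ρ[b/d](U) → 3
  π[b](ρ[b/d](U)) → 3
  ((π[b](γ[y; COUNT(*)→b](σ[z='q'](T))) ∪ π[b](ρ[b/f](ρ[f/d](U)))) ∪ π[b](ρ[b/d](U))) → 7

|E| = 7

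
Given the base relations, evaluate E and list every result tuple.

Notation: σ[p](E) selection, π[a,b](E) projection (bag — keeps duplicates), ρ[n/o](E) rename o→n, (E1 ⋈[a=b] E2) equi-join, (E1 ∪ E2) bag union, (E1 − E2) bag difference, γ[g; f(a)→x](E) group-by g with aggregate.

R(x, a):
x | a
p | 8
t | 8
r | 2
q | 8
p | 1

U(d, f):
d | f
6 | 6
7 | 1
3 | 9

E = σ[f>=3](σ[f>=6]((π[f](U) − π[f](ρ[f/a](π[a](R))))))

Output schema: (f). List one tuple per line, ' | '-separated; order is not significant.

Row counts bottom-up:
  U → 3
  π[f](U) → 3
  R → 5
  π[a](R) → 5
  ρ[f/a](π[a](R)) → 5
  π[f](ρ[f/a](π[a](R))) → 5
  (π[f](U) − π[f](ρ[f/a](π[a](R)))) → 2
  σ[f>=6]((π[f](U) − π[f](ρ[f/a](π[a](R))))) → 2
  σ[f>=3](σ[f>=6]((π[f](U) − π[f](ρ[f/a](π[a](R)))))) → 2

== RESULT ==
f
6
9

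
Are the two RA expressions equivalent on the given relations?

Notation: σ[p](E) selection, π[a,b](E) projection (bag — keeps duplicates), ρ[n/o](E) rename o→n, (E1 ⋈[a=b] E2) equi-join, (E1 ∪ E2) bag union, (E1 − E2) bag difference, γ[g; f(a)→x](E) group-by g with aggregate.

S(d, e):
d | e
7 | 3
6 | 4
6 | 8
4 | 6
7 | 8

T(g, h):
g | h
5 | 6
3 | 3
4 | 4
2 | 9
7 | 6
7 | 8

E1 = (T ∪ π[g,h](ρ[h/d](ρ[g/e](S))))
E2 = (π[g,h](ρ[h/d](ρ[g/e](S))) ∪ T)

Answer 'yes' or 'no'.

E1 row counts bottom-up:
  T → 6
  S → 5
  ρ[g/e](S) → 5
  ρ[h/d](ρ[g/e](S)) → 5
  π[g,h](ρ[h/d](ρ[g/e](S))) → 5
  (T ∪ π[g,h](ρ[h/d](ρ[g/e](S)))) → 11
E2 row counts bottom-up:
  S → 5
  ρ[g/e](S) → 5
  ρ[h/d](ρ[g/e](S)) → 5
  π[g,h](ρ[h/d](ρ[g/e](S))) → 5
  T → 6
  (π[g,h](ρ[h/d](ρ[g/e](S))) ∪ T) → 11

E1 and E2 produce the same multiset:
g | h
2 | 9
3 | 3
3 | 7
4 | 4
4 | 6
5 | 6
6 | 4
7 | 6
7 | 8
8 | 6
8 | 7

yes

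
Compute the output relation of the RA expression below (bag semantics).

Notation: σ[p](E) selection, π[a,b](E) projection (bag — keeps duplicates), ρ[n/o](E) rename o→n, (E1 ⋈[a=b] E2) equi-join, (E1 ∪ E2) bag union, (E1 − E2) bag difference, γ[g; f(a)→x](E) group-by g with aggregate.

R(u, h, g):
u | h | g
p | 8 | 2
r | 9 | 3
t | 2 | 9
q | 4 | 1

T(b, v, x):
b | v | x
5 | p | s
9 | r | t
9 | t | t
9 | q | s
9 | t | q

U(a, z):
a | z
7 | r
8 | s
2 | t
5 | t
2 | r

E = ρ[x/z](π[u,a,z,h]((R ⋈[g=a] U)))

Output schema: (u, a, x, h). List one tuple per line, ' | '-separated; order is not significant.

Per-node cardinality:
  R → 4
  U → 5
  (R ⋈[g=a] U) → 2
  π[u,a,z,h]((R ⋈[g=a] U)) → 2
  ρ[x/z](π[u,a,z,h]((R ⋈[g=a] U))) → 2

== RESULT ==
u | a | x | h
p | 2 | r | 8
p | 2 | t | 8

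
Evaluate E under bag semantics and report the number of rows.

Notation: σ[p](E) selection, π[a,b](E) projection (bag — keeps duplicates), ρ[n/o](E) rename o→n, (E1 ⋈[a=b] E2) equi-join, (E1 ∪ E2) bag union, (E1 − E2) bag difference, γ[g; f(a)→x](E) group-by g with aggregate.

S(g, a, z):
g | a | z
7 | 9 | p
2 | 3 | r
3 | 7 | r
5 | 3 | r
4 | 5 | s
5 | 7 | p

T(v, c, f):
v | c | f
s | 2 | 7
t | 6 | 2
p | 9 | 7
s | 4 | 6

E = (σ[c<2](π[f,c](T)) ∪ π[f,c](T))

Stepwise |·|:
  T → 4
  π[f,c](T) → 4
  σ[c<2](π[f,c](T)) → 0
  T → 4
  π[f,c](T) → 4
  (σ[c<2](π[f,c](T)) ∪ π[f,c](T)) → 4

|E| = 4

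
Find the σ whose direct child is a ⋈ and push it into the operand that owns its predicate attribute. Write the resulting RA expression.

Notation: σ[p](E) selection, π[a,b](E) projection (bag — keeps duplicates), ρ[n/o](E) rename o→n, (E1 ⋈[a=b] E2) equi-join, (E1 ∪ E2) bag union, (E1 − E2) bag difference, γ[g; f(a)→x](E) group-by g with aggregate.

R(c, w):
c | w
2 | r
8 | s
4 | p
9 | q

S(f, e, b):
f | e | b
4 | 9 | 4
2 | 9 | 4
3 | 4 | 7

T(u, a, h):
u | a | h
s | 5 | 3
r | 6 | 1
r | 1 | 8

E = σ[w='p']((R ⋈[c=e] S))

σ filters on w, owned by the left side.
E' = (σ[w='p'](R) ⋈[c=e] S)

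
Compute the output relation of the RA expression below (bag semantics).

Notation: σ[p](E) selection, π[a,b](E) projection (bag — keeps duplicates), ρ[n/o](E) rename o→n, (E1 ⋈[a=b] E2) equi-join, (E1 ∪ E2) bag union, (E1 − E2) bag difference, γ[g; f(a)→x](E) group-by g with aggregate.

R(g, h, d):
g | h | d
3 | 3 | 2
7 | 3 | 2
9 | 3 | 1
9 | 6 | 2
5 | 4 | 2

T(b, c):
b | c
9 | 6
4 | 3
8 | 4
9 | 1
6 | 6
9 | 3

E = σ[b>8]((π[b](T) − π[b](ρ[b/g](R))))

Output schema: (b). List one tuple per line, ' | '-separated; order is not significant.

Stepwise |·|:
  T → 6
  π[b](T) → 6
  R → 5
  ρ[b/g](R) → 5
  π[b](ρ[b/g](R)) → 5
  (π[b](T) − π[b](ρ[b/g](R))) → 4
  σ[b>8]((π[b](T) − π[b](ρ[b/g](R)))) → 1

== RESULT ==
b
9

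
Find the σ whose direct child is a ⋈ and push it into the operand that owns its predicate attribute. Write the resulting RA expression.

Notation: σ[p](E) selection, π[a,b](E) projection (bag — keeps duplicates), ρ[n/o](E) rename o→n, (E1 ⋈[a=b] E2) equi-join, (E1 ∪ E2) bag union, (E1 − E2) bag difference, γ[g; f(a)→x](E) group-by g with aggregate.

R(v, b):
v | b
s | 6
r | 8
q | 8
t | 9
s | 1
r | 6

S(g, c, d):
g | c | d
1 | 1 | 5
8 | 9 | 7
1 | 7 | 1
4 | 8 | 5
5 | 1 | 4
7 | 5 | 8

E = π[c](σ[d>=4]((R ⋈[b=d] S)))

σ filters on d, owned by the right side.
E' = π[c]((R ⋈[b=d] σ[d>=4](S)))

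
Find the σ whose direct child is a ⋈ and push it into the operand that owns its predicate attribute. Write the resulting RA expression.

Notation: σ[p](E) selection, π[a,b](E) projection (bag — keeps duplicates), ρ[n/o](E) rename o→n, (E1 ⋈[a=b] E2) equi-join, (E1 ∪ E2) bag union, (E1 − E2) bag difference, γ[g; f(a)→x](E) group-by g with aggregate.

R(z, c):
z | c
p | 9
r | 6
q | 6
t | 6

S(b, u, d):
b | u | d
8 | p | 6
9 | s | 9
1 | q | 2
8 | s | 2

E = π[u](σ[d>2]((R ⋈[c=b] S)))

σ filters on d, owned by the right side.
E' = π[u]((R ⋈[c=b] σ[d>2](S)))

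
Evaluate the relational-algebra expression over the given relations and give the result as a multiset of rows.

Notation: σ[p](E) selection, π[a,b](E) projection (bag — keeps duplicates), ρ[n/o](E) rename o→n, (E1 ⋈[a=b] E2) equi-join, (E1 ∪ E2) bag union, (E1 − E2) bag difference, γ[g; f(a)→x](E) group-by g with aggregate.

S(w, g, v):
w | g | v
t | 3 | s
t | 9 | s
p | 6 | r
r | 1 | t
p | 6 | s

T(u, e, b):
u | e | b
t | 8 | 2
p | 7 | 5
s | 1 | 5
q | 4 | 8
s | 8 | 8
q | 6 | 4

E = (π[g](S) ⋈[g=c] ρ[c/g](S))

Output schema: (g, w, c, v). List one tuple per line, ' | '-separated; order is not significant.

Subexpression sizes:
  S → 5
  π[g](S) → 5
  S → 5
  ρ[c/g](S) → 5
  (π[g](S) ⋈[g=c] ρ[c/g](S)) → 7

== RESULT ==
g | w | c | v
1 | r | 1 | t
3 | t | 3 | s
6 | p | 6 | r
6 | p | 6 | r
6 | p | 6 | s
6 | p | 6 | s
9 | t | 9 | s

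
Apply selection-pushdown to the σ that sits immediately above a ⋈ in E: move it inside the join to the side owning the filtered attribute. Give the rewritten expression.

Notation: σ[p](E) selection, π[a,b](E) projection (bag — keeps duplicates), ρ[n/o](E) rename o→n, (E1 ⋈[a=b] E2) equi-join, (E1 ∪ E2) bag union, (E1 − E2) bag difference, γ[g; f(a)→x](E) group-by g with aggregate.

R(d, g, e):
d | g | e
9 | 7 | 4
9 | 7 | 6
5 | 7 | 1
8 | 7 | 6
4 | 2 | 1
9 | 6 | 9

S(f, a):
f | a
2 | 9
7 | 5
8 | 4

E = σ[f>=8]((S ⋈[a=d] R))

σ filters on f, owned by the left side.
E' = (σ[f>=8](S) ⋈[a=d] R)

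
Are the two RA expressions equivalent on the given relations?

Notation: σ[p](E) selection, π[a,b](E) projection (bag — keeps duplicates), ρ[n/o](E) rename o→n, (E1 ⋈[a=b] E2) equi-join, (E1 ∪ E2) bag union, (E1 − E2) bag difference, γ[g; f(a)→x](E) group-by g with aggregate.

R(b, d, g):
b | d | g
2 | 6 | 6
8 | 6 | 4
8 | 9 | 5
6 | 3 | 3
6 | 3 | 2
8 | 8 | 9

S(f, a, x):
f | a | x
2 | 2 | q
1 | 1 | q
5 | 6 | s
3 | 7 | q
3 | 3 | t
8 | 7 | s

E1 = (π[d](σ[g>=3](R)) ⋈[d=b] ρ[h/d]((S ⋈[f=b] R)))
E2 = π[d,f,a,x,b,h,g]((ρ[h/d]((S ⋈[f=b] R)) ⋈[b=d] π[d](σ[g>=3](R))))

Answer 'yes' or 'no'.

E1 row counts bottom-up:
  R → 6
  σ[g>=3](R) → 5
  π[d](σ[g>=3](R)) → 5
  S → 6
  R → 6
  (S ⋈[f=b] R) → 4
  ρ[h/d]((S ⋈[f=b] R)) → 4
  (π[d](σ[g>=3](R)) ⋈[d=b] ρ[h/d]((S ⋈[f=b] R))) → 3
E2 row counts bottom-up:
  S → 6
  R → 6
  (S ⋈[f=b] R) → 4
  ρ[h/d]((S ⋈[f=b] R)) → 4
  R → 6
  σ[g>=3](R) → 5
  π[d](σ[g>=3](R)) → 5
  (ρ[h/d]((S ⋈[f=b] R)) ⋈[b=d] π[d](σ[g>=3](R))) → 3
  π[d,f,a,x,b,h,g]((ρ[h/d]((S ⋈[f=b] R)) ⋈[b=d] π[d](σ[g>=3](R)))) → 3

E1 and E2 produce the same multiset:
d | f | a | x | b | h | g
8 | 8 | 7 | s | 8 | 6 | 4
8 | 8 | 7 | s | 8 | 8 | 9
8 | 8 | 7 | s | 8 | 9 | 5

yes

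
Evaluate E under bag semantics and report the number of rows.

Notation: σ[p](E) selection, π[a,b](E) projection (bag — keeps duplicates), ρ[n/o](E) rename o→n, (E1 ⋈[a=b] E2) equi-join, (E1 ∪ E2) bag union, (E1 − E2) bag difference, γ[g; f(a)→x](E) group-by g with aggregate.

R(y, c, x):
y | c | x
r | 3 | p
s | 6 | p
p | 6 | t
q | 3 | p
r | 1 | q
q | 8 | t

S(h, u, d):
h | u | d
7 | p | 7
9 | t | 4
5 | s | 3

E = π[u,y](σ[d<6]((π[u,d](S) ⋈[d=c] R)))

Stepwise |·|:
  S → 3
  π[u,d](S) → 3
  R → 6
  (π[u,d](S) ⋈[d=c] R) → 2
  σ[d<6]((π[u,d](S) ⋈[d=c] R)) → 2
  π[u,y](σ[d<6]((π[u,d](S) ⋈[d=c] R))) → 2

|E| = 2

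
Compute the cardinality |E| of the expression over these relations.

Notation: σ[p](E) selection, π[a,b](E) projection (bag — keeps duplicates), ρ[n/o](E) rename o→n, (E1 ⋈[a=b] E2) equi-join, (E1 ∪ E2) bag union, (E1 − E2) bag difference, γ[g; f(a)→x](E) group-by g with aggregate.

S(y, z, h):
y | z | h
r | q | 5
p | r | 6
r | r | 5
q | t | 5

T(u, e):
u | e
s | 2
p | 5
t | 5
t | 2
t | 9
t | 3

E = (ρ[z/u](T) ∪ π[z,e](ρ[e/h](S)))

Subexpression sizes:
  T → 6
  ρ[z/u](T) → 6
  S → 4
  ρ[e/h](S) → 4
  π[z,e](ρ[e/h](S)) → 4
  (ρ[z/u](T) ∪ π[z,e](ρ[e/h](S))) → 10

|E| = 10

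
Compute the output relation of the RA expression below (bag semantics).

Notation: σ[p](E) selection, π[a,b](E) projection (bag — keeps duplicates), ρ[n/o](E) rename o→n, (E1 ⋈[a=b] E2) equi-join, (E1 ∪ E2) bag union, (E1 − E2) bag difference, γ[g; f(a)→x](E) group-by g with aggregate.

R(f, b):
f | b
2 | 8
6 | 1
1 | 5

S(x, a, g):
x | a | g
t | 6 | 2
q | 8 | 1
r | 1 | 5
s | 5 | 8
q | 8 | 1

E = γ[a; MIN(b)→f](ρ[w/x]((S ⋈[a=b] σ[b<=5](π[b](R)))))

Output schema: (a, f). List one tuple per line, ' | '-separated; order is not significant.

Subexpression sizes:
  S → 5
  R → 3
  π[b](R) → 3
  σ[b<=5](π[b](R)) → 2
  (S ⋈[a=b] σ[b<=5](π[b](R))) → 2
  ρ[w/x]((S ⋈[a=b] σ[b<=5](π[b](R)))) → 2
  γ[a; MIN(b)→f](ρ[w/x]((S ⋈[a=b] σ[b<=5](π[b](R))))) → 2

== RESULT ==
a | f
1 | 1
5 | 5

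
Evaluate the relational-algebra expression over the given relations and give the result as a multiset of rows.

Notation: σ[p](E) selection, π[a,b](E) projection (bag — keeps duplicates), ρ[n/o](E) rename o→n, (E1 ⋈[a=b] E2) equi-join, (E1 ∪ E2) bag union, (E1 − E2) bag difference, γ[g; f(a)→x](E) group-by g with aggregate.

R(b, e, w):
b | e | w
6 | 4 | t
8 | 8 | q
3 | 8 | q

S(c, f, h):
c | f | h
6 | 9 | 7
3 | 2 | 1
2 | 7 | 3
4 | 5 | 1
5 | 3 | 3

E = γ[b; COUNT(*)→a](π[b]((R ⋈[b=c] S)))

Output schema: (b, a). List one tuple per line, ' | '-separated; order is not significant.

Subexpression sizes:
  R → 3
  S → 5
  (R ⋈[b=c] S) → 2
  π[b]((R ⋈[b=c] S)) → 2
  γ[b; COUNT(*)→a](π[b]((R ⋈[b=c] S))) → 2

== RESULT ==
b | a
3 | 1
6 | 1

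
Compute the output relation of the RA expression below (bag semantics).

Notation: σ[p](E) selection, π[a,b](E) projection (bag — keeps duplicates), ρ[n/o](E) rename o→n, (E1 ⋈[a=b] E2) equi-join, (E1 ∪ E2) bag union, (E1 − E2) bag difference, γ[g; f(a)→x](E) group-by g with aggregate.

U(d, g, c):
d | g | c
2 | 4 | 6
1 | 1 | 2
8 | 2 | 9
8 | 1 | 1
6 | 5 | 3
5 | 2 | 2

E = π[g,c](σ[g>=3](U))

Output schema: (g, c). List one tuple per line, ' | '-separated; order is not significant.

Per-node cardinality:
  U → 6
  σ[g>=3](U) → 2
  π[g,c](σ[g>=3](U)) → 2

== RESULT ==
g | c
4 | 6
5 | 3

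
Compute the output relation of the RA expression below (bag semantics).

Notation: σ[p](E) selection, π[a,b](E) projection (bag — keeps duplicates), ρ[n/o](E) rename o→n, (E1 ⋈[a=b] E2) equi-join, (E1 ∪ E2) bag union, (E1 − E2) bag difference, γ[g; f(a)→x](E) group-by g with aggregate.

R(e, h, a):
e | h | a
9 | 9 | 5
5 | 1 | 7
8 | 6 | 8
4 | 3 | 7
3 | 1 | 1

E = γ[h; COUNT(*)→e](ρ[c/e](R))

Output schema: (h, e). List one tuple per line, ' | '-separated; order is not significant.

Row counts bottom-up:
  R → 5
  ρ[c/e](R) → 5
  γ[h; COUNT(*)→e](ρ[c/e](R)) → 4

== RESULT ==
h | e
1 | 2
3 | 1
6 | 1
9 | 1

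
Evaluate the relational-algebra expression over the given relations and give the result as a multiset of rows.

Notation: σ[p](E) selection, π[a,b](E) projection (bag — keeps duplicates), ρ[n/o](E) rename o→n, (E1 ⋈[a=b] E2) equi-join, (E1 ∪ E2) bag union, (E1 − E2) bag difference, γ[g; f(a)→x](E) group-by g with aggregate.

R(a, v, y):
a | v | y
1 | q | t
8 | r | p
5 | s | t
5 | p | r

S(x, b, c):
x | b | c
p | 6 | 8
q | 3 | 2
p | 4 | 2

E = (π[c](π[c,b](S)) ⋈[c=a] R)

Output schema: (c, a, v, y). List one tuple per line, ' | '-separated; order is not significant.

Stepwise |·|:
  S → 3
  π[c,b](S) → 3
  π[c](π[c,b](S)) → 3
  R → 4
  (π[c](π[c,b](S)) ⋈[c=a] R) → 1

== RESULT ==
c | a | v | y
8 | 8 | r | p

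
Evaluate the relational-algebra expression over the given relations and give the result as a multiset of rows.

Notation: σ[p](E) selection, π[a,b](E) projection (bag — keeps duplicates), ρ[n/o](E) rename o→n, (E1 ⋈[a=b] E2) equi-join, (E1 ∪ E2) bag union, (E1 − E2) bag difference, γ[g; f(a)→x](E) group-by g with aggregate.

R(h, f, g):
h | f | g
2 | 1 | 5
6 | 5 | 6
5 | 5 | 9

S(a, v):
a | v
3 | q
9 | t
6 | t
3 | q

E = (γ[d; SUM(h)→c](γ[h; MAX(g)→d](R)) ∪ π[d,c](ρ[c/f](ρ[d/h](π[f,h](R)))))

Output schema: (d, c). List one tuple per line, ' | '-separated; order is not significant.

Per-node cardinality:
  R → 3
  γ[h; MAX(g)→d](R) → 3
  γ[d; SUM(h)→c](γ[h; MAX(g)→d](R)) → 3
  R → 3
  π[f,h](R) → 3
  ρ[d/h](π[f,h](R)) → 3
  ρ[c/f](ρ[d/h](π[f,h](R))) → 3
  π[d,c](ρ[c/f](ρ[d/h](π[f,h](R)))) → 3
  (γ[d; SUM(h)→c](γ[h; MAX(g)→d](R)) ∪ π[d,c](ρ[c/f](ρ[d/h](π[f,h](R))))) → 6

== RESULT ==
d | c
2 | 1
5 | 2
5 | 5
6 | 5
6 | 6
9 | 5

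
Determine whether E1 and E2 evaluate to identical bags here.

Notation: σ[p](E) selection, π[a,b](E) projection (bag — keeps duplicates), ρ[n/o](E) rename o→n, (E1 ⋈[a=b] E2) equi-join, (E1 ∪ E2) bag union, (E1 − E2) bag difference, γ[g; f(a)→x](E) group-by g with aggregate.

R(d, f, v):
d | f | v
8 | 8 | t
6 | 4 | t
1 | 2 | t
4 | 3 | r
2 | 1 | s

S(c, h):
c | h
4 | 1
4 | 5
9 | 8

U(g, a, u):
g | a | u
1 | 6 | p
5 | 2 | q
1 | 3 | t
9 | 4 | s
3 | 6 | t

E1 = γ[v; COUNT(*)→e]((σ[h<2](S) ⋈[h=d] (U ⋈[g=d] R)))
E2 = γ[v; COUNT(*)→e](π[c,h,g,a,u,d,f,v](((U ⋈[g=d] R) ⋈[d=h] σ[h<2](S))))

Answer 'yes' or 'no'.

E1 row counts bottom-up:
  S → 3
  σ[h<2](S) → 1
  U → 5
  R → 5
  (U ⋈[g=d] R) → 2
  (σ[h<2](S) ⋈[h=d] (U ⋈[g=d] R)) → 2
  γ[v; COUNT(*)→e]((σ[h<2](S) ⋈[h=d] (U ⋈[g=d] R))) → 1
E2 row counts bottom-up:
  U → 5
  R → 5
  (U ⋈[g=d] R) → 2
  S → 3
  σ[h<2](S) → 1
  ((U ⋈[g=d] R) ⋈[d=h] σ[h<2](S)) → 2
  π[c,h,g,a,u,d,f,v](((U ⋈[g=d] R) ⋈[d=h] σ[h<2](S))) → 2
  γ[v; COUNT(*)→e](π[c,h,g,a,u,d,f,v](((U ⋈[g=d] R) ⋈[d=h] σ[h<2](S)))) → 1

E1 and E2 produce the same multiset:
v | e
t | 2

yes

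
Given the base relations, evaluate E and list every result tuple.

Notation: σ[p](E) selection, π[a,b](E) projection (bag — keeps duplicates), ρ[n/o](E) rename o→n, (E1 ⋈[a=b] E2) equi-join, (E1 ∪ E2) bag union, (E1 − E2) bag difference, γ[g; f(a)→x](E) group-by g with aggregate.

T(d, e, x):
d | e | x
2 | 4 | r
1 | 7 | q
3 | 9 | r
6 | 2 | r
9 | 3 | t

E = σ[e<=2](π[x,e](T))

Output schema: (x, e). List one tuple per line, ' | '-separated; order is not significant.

Subexpression sizes:
  T → 5
  π[x,e](T) → 5
  σ[e<=2](π[x,e](T)) → 1

== RESULT ==
x | e
r | 2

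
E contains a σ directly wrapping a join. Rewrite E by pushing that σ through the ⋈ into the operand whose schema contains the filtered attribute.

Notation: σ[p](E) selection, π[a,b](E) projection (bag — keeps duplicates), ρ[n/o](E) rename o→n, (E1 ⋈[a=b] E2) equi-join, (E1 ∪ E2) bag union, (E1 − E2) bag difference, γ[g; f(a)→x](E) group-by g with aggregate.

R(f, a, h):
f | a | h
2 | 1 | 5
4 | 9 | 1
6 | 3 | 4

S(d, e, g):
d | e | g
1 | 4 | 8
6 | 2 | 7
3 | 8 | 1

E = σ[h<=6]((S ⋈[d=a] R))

σ filters on h, owned by the right side.
E' = (S ⋈[d=a] σ[h<=6](R))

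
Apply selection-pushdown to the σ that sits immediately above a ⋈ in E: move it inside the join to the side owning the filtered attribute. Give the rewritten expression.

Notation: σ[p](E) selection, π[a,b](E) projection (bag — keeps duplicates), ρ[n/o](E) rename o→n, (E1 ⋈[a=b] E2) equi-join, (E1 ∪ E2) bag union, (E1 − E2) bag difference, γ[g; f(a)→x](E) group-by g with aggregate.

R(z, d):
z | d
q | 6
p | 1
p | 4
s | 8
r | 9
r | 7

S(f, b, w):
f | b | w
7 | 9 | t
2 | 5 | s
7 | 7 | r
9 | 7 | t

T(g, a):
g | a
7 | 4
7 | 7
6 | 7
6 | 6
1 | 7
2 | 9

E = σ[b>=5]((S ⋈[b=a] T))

σ filters on b, owned by the left side.
E' = (σ[b>=5](S) ⋈[b=a] T)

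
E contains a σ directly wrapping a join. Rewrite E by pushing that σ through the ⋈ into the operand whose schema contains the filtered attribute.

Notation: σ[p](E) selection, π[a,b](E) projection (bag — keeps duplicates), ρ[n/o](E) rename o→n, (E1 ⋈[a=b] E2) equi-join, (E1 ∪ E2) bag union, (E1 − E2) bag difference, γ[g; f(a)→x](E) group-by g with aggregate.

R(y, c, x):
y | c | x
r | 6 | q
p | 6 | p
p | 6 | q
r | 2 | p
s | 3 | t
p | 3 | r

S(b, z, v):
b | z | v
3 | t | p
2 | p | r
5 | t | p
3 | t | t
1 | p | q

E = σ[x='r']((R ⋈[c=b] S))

σ filters on x, owned by the left side.
E' = (σ[x='r'](R) ⋈[c=b] S)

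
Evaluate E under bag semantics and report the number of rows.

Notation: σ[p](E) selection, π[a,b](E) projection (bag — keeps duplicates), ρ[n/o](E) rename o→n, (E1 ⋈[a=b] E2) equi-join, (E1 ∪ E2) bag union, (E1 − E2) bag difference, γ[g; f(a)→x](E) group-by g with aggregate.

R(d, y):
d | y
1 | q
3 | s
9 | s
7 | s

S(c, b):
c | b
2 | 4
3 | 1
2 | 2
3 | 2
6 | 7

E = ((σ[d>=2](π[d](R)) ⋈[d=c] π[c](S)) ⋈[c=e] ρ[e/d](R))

Subexpression sizes:
  R → 4
  π[d](R) → 4
  σ[d>=2](π[d](R)) → 3
  S → 5
  π[c](S) → 5
  (σ[d>=2](π[d](R)) ⋈[d=c] π[c](S)) → 2
  R → 4
  ρ[e/d](R) → 4
  ((σ[d>=2](π[d](R)) ⋈[d=c] π[c](S)) ⋈[c=e] ρ[e/d](R)) → 2

|E| = 2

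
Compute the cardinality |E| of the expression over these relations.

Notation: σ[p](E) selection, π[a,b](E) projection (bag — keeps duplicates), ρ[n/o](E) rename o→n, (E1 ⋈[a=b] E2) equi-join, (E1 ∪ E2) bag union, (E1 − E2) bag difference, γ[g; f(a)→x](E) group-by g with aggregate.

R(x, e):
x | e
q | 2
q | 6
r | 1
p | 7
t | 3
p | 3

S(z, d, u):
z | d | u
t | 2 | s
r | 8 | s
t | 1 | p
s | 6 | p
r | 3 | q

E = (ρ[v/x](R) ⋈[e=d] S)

Subexpression sizes:
  R → 6
  ρ[v/x](R) → 6
  S → 5
  (ρ[v/x](R) ⋈[e=d] S) → 5

|E| = 5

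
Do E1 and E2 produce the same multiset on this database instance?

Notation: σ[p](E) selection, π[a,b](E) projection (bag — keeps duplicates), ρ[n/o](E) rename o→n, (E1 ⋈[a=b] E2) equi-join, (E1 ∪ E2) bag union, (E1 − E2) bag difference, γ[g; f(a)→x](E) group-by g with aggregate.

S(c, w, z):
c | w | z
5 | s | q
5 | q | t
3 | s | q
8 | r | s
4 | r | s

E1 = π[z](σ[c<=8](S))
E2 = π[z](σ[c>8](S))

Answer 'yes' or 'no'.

E1 row counts bottom-up:
  S → 5
  σ[c<=8](S) → 5
  π[z](σ[c<=8](S)) → 5
E2 row counts bottom-up:
  S → 5
  σ[c>8](S) → 0
  π[z](σ[c>8](S)) → 0

E1 result:
z
q
q
s
s
t
E2 result:
z
(0 rows)
Witness: ('t',) appears 1× in E1 but 0× in E2.

no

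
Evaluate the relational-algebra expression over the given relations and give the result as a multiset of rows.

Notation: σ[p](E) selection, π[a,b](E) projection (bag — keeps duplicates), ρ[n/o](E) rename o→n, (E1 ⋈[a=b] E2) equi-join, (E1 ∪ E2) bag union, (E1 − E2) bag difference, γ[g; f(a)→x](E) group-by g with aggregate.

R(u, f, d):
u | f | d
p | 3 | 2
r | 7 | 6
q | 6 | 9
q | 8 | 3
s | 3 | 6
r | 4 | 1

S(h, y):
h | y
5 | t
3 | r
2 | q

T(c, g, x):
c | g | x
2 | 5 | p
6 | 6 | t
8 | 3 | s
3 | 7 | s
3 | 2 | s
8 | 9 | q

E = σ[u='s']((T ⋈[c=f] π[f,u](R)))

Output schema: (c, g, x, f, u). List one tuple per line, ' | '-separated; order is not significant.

Stepwise |·|:
  T → 6
  R → 6
  π[f,u](R) → 6
  (T ⋈[c=f] π[f,u](R)) → 7
  σ[u='s']((T ⋈[c=f] π[f,u](R))) → 2

== RESULT ==
c | g | x | f | u
3 | 2 | s | 3 | s
3 | 7 | s | 3 | s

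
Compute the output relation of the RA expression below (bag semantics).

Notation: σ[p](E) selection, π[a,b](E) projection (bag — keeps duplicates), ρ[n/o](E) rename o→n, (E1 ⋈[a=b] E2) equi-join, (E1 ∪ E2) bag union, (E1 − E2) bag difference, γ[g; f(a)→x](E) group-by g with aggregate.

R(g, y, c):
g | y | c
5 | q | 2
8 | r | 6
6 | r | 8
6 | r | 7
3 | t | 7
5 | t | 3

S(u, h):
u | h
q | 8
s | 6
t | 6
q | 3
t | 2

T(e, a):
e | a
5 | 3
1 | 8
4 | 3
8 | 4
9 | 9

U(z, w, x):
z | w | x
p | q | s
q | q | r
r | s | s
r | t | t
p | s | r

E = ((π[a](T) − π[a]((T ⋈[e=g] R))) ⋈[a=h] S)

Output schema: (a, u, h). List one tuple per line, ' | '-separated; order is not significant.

Per-node cardinality:
  T → 5
  π[a](T) → 5
  T → 5
  R → 6
  (T ⋈[e=g] R) → 3
  π[a]((T ⋈[e=g] R)) → 3
  (π[a](T) − π[a]((T ⋈[e=g] R))) → 2
  S → 5
  ((π[a](T) − π[a]((T ⋈[e=g] R))) ⋈[a=h] S) → 1

== RESULT ==
a | u | h
8 | q | 8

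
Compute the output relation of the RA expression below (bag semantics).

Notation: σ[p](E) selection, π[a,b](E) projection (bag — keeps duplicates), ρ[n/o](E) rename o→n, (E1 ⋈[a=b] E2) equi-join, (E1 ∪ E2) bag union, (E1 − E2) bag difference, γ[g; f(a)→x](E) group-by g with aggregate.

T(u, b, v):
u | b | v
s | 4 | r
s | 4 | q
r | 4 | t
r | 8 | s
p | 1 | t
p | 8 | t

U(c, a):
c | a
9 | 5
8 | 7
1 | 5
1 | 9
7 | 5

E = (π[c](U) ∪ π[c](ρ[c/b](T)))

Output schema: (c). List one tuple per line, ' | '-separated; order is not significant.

Subexpression sizes:
  U → 5
  π[c](U) → 5
  T → 6
  ρ[c/b](T) → 6
  π[c](ρ[c/b](T)) → 6
  (π[c](U) ∪ π[c](ρ[c/b](T))) → 11

== RESULT ==
c
1
1
1
4
4
4
7
8
8
8
9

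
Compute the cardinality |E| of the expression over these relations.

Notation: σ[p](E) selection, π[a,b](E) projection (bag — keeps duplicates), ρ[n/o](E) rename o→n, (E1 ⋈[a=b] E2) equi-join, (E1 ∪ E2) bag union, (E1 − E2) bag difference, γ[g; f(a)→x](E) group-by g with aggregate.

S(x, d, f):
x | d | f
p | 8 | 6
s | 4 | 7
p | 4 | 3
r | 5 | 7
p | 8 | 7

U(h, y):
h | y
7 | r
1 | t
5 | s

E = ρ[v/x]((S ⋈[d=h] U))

Stepwise |·|:
  S → 5
  U → 3
  (S ⋈[d=h] U) → 1
  ρ[v/x]((S ⋈[d=h] U)) → 1

|E| = 1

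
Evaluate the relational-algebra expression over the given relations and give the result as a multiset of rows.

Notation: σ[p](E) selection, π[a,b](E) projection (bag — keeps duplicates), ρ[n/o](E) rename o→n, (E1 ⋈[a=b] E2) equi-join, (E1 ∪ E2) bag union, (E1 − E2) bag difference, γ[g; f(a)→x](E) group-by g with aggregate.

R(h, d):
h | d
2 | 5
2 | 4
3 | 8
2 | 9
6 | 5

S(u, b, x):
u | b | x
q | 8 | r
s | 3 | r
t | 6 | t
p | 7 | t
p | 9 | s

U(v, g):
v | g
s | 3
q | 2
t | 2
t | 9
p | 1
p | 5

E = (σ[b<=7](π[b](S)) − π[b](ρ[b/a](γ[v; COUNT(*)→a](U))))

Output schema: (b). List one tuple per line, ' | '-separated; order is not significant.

Per-node cardinality:
  S → 5
  π[b](S) → 5
  σ[b<=7](π[b](S)) → 3
  U → 6
  γ[v; COUNT(*)→a](U) → 4
  ρ[b/a](γ[v; COUNT(*)→a](U)) → 4
  π[b](ρ[b/a](γ[v; COUNT(*)→a](U))) → 4
  (σ[b<=7](π[b](S)) − π[b](ρ[b/a](γ[v; COUNT(*)→a](U)))) → 3

== RESULT ==
b
3
6
7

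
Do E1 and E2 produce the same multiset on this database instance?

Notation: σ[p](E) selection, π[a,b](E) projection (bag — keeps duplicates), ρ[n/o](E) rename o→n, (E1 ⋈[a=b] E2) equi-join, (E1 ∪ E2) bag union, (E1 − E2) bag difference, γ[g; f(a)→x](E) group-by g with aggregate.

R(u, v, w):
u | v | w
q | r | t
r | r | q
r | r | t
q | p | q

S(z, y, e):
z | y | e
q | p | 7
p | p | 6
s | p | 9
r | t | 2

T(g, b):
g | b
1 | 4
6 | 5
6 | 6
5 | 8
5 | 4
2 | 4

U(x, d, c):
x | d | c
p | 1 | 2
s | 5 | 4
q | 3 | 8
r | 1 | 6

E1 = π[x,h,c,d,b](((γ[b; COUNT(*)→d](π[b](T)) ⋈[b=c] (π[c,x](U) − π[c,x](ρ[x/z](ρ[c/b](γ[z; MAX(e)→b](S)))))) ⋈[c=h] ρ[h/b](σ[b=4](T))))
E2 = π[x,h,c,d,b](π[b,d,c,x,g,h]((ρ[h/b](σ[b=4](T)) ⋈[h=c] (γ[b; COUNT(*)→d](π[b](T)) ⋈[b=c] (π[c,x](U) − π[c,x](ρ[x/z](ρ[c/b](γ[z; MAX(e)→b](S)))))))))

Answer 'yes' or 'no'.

E1 per-node cardinality:
  T → 6
  π[b](T) → 6
  γ[b; COUNT(*)→d](π[b](T)) → 4
  U → 4
  π[c,x](U) → 4
  S → 4
  γ[z; MAX(e)→b](S) → 4
  ρ[c/b](γ[z; MAX(e)→b](S)) → 4
  ρ[x/z](ρ[c/b](γ[z; MAX(e)→b](S))) → 4
  π[c,x](ρ[x/z](ρ[c/b](γ[z; MAX(e)→b](S)))) → 4
  (π[c,x](U) − π[c,x](ρ[x/z](ρ[c/b](γ[z; MAX(e)→b](S))))) → 4
  (γ[b; COUNT(*)→d](π[b](T)) ⋈[b=c] (π[c,x](U) − π[c,x](ρ[x/z](ρ[c/b](γ[z; MAX(e)→b](S)))))) → 3
  T → 6
  σ[b=4](T) → 3
  ρ[h/b](σ[b=4](T)) → 3
  ((γ[b; COUNT(*)→d](π[b](T)) ⋈[b=c] (π[c,x](U) − π[c,x](ρ[x/z](ρ[c/b](γ[z; MAX(e)→b](S)))))) ⋈[c=h] ρ[h/b](σ[b=4](T))) → 3
  π[x,h,c,d,b](((γ[b; COUNT(*)→d](π[b](T)) ⋈[b=c] (π[c,x](U) − π[c,x](ρ[x/z](ρ[c/b](γ[z; MAX(e)→b](S)))))) ⋈[c=h] ρ[h/b](σ[b=4](T)))) → 3
E2 per-node cardinality:
  T → 6
  σ[b=4](T) → 3
  ρ[h/b](σ[b=4](T)) → 3
  T → 6
  π[b](T) → 6
  γ[b; COUNT(*)→d](π[b](T)) → 4
  U → 4
  π[c,x](U) → 4
  S → 4
  γ[z; MAX(e)→b](S) → 4
  ρ[c/b](γ[z; MAX(e)→b](S)) → 4
  ρ[x/z](ρ[c/b](γ[z; MAX(e)→b](S))) → 4
  π[c,x](ρ[x/z](ρ[c/b](γ[z; MAX(e)→b](S)))) → 4
  (π[c,x](U) − π[c,x](ρ[x/z](ρ[c/b](γ[z; MAX(e)→b](S))))) → 4
  (γ[b; COUNT(*)→d](π[b](T)) ⋈[b=c] (π[c,x](U) − π[c,x](ρ[x/z](ρ[c/b](γ[z; MAX(e)→b](S)))))) → 3
  (ρ[h/b](σ[b=4](T)) ⋈[h=c] (γ[b; COUNT(*)→d](π[b](T)) ⋈[b=c] (π[c,x](U) − π[c,x](ρ[x/z](ρ[c/b](γ[z; MAX(e)→b](S))))))) → 3
  π[b,d,c,x,g,h]((ρ[h/b](σ[b=4](T)) ⋈[h=c] (γ[b; COUNT(*)→d](π[b](T)) ⋈[b=c] (π[c,x](U) − π[c,x](ρ[x/z](ρ[c/b](γ[z; MAX(e)→b](S)))))))) → 3
  π[x,h,c,d,b](π[b,d,c,x,g,h]((ρ[h/b](σ[b=4](T)) ⋈[h=c] (γ[b; COUNT(*)→d](π[b](T)) ⋈[b=c] (π[c,x](U) − π[c,x](ρ[x/z](ρ[c/b](γ[z; MAX(e)→b](S))))))))) → 3

E1 and E2 produce the same multiset:
x | h | c | d | b
s | 4 | 4 | 3 | 4
s | 4 | 4 | 3 | 4
s | 4 | 4 | 3 | 4

yes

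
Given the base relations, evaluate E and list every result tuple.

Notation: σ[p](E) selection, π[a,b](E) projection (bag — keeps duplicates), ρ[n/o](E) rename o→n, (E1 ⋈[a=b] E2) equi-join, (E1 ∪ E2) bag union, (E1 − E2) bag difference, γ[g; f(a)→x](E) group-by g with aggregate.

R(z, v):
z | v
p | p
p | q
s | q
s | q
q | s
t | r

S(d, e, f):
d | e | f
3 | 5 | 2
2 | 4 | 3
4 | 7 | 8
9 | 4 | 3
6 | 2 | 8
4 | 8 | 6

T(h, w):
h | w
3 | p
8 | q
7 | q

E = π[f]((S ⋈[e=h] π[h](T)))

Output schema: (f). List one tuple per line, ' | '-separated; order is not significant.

Subexpression sizes:
  S → 6
  T → 3
  π[h](T) → 3
  (S ⋈[e=h] π[h](T)) → 2
  π[f]((S ⋈[e=h] π[h](T))) → 2

== RESULT ==
f
6
8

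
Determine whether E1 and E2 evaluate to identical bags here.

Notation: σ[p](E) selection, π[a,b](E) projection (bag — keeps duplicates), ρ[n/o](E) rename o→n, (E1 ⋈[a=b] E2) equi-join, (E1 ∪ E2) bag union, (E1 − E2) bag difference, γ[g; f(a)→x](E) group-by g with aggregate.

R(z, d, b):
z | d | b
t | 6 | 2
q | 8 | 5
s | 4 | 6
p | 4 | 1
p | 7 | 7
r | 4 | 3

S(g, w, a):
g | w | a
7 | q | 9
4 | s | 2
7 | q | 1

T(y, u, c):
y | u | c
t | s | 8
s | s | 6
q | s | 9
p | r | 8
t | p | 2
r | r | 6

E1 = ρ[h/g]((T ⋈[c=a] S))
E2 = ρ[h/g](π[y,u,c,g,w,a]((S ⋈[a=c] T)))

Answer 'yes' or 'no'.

E1 row counts bottom-up:
  T → 6
  S → 3
  (T ⋈[c=a] S) → 2
  ρ[h/g]((T ⋈[c=a] S)) → 2
E2 row counts bottom-up:
  S → 3
  T → 6
  (S ⋈[a=c] T) → 2
  π[y,u,c,g,w,a]((S ⋈[a=c] T)) → 2
  ρ[h/g](π[y,u,c,g,w,a]((S ⋈[a=c] T))) → 2

E1 and E2 produce the same multiset:
y | u | c | h | w | a
q | s | 9 | 7 | q | 9
t | p | 2 | 4 | s | 2

yes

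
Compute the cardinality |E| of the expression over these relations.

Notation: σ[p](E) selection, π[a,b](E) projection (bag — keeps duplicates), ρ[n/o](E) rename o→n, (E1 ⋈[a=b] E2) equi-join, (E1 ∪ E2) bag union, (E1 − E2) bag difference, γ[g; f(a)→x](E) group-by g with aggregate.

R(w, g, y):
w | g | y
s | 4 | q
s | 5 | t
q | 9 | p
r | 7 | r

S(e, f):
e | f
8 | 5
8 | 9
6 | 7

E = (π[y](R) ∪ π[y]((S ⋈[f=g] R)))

Row counts bottom-up:
  R → 4
  π[y](R) → 4
  S → 3
  R → 4
  (S ⋈[f=g] R) → 3
  π[y]((S ⋈[f=g] R)) → 3
  (π[y](R) ∪ π[y]((S ⋈[f=g] R))) → 7

|E| = 7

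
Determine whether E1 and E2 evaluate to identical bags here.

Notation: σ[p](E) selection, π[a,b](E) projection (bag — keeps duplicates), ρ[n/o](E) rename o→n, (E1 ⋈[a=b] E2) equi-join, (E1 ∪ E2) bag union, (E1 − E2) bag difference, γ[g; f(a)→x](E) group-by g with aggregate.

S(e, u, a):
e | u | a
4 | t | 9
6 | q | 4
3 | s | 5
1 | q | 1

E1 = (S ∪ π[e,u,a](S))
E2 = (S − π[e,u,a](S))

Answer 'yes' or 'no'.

E1 per-node cardinality:
  S → 4
  S → 4
  π[e,u,a](S) → 4
  (S ∪ π[e,u,a](S)) → 8
E2 per-node cardinality:
  S → 4
  S → 4
  π[e,u,a](S) → 4
  (S − π[e,u,a](S)) → 0

E1 result:
e | u | a
1 | q | 1
1 | q | 1
3 | s | 5
3 | s | 5
4 | t | 9
4 | t | 9
6 | q | 4
6 | q | 4
E2 result:
e | u | a
(0 rows)
Witness: (1, 'q', 1) appears 2× in E1 but 0× in E2.

no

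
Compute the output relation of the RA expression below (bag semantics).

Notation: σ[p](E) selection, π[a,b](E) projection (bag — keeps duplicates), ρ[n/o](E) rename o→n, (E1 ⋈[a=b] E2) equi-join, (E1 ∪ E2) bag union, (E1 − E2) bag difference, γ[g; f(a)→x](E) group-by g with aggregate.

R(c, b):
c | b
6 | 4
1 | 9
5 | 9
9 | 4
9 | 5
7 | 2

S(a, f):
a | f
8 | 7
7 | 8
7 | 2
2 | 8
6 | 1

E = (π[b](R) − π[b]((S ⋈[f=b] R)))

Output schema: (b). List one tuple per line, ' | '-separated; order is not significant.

Subexpression sizes:
  R → 6
  π[b](R) → 6
  S → 5
  R → 6
  (S ⋈[f=b] R) → 1
  π[b]((S ⋈[f=b] R)) → 1
  (π[b](R) − π[b]((S ⋈[f=b] R))) → 5

== RESULT ==
b
4
4
5
9
9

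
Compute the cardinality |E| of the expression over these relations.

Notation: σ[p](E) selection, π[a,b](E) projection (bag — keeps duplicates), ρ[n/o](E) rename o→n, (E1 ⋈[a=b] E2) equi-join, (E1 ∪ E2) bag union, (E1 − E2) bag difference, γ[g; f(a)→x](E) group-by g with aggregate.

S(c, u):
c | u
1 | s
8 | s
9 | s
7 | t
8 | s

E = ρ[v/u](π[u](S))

Stepwise |·|:
  S → 5
  π[u](S) → 5
  ρ[v/u](π[u](S)) → 5

|E| = 5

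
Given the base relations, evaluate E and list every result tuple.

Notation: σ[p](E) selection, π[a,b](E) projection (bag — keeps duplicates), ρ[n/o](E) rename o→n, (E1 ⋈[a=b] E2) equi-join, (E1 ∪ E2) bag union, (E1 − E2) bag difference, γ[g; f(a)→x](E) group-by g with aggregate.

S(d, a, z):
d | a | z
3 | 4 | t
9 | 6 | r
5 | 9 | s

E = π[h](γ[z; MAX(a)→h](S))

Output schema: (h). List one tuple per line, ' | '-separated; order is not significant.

Stepwise |·|:
  S → 3
  γ[z; MAX(a)→h](S) → 3
  π[h](γ[z; MAX(a)→h](S)) → 3

== RESULT ==
h
4
6
9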